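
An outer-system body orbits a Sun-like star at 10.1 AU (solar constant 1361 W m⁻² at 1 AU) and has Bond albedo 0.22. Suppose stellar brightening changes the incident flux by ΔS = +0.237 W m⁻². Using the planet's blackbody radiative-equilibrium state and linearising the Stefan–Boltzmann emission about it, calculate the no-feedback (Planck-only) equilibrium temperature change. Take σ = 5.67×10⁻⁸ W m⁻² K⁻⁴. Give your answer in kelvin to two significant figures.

Irradiance scales as 1/d², so S = 1361 W m⁻² × (1/10.1)² = 13.34 W m⁻².
Reference equilibrium: T_e = [S(1−α)/(4σ)]^(1/4) = 82.30 K.
TOA radiative forcing: ΔF = (1−α)ΔS/4 = 0.78·(+0.237)/4 = 0.04621 W m⁻².
Linearising σT⁴ gives d(σT⁴)/dT = 4σT_e³ = 0.1264 W m⁻² per K.
ΔT₀ = ΔF/λ_P = 0.04621/0.1264 = 0.366 K.

0.37 K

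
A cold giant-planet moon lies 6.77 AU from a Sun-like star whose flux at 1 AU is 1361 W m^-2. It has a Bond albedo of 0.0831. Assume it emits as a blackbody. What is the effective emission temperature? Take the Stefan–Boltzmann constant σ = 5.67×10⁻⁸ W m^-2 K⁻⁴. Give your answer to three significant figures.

105 K

Irradiance scales as 1/d², so S = 1361 W m^-2 × (1/6.77)² = 29.69 W m^-2.
The planet absorbs (1−α)S over its disc πR² and re-emits over 4πR², so the mean absorbed flux is (1−0.0831)·29.69/4 = 6.807 W m^-2.
In equilibrium σT⁴ equals this, so T = 104.7 K.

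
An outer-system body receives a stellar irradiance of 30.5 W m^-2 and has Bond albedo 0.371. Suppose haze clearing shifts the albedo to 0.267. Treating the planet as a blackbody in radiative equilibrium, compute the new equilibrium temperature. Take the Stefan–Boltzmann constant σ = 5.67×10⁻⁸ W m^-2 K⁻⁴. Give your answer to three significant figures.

T₂ = [S(1−α₂)/(4σ)]^(1/4) = [30.50·0.733/(4σ)]^(1/4) = 99.64 K.

99.6 K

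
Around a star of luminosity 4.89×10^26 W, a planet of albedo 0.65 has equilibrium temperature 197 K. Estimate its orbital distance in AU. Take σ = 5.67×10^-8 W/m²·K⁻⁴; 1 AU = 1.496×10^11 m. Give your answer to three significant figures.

Required flux: S = 4σT⁴/(1−α) = 976.0 W/m².
From L = 4πd²S, d = √(4.89×10^26/(4π·976.0)) = 1.997×10^11 m = 1.335 AU.

1.33 AU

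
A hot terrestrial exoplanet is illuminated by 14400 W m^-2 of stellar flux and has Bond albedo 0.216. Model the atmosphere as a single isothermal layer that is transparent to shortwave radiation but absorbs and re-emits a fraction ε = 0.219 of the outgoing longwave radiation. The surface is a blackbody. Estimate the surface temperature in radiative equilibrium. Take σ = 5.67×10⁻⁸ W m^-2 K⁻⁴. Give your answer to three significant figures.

486 K

Effective emission temperature (TOA balance): σT_e⁴ = S(1−α)/4 = 2822 W m^-2 → T_e = 472.3 K.
The surface balance (absorbed SW + ε·downward IR = σT_s⁴) with T_a⁴ = T_s⁴/2 reduces to T_s = T_e·[2/(2−ε)]^¼ = 486.2 K.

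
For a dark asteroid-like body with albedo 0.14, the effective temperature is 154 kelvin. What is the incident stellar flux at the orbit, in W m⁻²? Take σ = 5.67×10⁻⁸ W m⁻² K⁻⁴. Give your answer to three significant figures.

From S(1−α)/4 = σT⁴: S = 4σT⁴/(1−α).
The emitted flux is σT⁴ = 31.89 W m⁻².
S = 4·31.89/0.86 = 148.3 W m⁻².

148 W m⁻²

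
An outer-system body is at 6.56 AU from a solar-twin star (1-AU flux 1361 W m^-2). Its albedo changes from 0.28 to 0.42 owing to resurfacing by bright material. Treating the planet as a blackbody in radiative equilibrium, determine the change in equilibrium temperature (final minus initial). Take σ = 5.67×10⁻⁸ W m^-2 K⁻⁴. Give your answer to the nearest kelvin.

By the inverse-square law, S = 1361/6.56² = 31.63 W m^-2.
Initial: T₁ = [S(1−0.28)/(4σ)]^(1/4) = 100.1 K.
With α = 0.42, T₂ = 94.83 K.
Change: 94.83 − 100.1 = -5.267 K.

-5 K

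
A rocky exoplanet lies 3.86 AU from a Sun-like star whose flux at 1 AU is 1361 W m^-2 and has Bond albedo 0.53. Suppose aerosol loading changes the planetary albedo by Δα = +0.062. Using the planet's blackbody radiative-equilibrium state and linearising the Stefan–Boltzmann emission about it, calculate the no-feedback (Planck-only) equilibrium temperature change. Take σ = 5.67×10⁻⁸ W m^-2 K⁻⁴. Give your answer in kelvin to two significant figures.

Flux at the orbit: S = 1361/(3.86)² = 91.34 W m^-2.
The baseline emission temperature is T_e = 117.3 K.
TOA radiative forcing: ΔF = −S·Δα/4 = −91.34·(+0.062)/4 = -1.416 W m^-2.
The Planck feedback parameter is 4σT_e³ = 0.3660 W m^-2/K.
Hence the no-feedback warming is ΔF/(4σT_e³) = -3.87 K.

-3.9 kelvin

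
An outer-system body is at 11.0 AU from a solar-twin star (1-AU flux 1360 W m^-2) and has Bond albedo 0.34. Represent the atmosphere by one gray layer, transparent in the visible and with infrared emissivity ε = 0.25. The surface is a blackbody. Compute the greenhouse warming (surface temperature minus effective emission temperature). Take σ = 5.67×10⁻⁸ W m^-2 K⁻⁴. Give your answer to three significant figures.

By the inverse-square law, S = 1360/11.0² = 11.24 W m^-2.
Effective emission temperature (TOA balance): σT_e⁴ = S(1−α)/4 = 1.855 W m^-2 → T_e = 75.62 K.
Surface balance with a leaky layer gives σT_s⁴ = σT_e⁴·2/(2−ε), so T_s = T_e·[2/(2−0.25)]^(1/4) = 78.19 K.
Greenhouse warming: T_s − T_e = 2.567 K.

2.57 kelvin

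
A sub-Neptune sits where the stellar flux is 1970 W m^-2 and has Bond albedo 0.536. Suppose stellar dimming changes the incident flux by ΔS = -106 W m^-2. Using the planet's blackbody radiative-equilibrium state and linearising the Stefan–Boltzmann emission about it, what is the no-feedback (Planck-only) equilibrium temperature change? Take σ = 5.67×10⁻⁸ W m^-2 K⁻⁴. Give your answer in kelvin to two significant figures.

Reference equilibrium: T_e = [S(1−α)/(4σ)]^(1/4) = 252.0 K.
TOA radiative forcing: ΔF = (1−α)ΔS/4 = 0.464·(-106)/4 = -12.30 W m^-2.
Planck response: λ_P = 4σT_e³ = 4·5.67×10⁻⁸·(252.0)³ = 3.628 W m^-2/K.
So ΔT₀ = -12.30/3.628 = -3.39 K.

-3.4 K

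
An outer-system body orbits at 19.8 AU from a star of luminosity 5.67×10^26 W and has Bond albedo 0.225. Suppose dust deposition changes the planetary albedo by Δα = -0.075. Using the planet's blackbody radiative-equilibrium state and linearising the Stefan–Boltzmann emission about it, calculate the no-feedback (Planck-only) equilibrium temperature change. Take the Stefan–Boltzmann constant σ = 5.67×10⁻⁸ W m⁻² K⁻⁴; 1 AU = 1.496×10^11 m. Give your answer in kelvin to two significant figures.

1.6 kelvin

Orbital distance: d = 19.8 AU = 2.962×10^12 m.
Spreading L over a sphere of radius d: S = 5.67×10^26/(4π·2.96×10^12²) = 5.143 W m⁻².
The baseline emission temperature is T_e = 64.75 K.
TOA radiative forcing: ΔF = −S·Δα/4 = −5.143·(-0.075)/4 = 0.09642 W m⁻².
Linearising σT⁴ gives d(σT⁴)/dT = 4σT_e³ = 0.06156 W m⁻² per K.
So ΔT₀ = 0.09642/0.06156 = 1.57 K.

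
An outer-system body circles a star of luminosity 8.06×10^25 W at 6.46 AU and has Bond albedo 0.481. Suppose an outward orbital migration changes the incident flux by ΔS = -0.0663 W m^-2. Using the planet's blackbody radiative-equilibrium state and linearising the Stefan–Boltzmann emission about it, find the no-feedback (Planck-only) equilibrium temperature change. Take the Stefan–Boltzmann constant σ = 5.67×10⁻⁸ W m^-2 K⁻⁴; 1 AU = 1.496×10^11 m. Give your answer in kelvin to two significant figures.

-0.15 K

Orbital distance: d = 6.46 AU = 9.664×10^11 m.
Flux at the orbit: S = L/(4πd²) = 8.06×10^25/(4π·(9.66×10^11)²) = 6.867 W m^-2.
Reference equilibrium: T_e = [S(1−α)/(4σ)]^(1/4) = 62.96 K.
Only a fraction (1−α) is absorbed and it's spread over 4πR², so ΔF = (1−α)ΔS/4 = -0.008602 W m^-2.
Linearising σT⁴ gives d(σT⁴)/dT = 4σT_e³ = 0.05661 W m^-2 per K.
ΔT₀ = ΔF/λ_P = -0.008602/0.05661 = -0.152 K.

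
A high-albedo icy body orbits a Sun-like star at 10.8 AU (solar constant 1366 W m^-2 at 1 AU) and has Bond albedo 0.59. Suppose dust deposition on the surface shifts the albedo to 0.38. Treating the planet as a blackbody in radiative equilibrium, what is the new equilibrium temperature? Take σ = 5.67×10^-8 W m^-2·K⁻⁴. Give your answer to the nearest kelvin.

75 K

Flux at the orbit: S = 1366/(10.8)² = 11.71 W m^-2.
T₂ = [S(1−α₂)/(4σ)]^(1/4) = [11.71·0.62/(4σ)]^(1/4) = 75.22 K.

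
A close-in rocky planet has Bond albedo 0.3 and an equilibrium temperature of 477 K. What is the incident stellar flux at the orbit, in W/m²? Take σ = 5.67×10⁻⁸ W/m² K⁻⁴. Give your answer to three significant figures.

16800 W/m²

Invert the energy balance for S: S = 4σT⁴/(1−α).
σT⁴ = 5.67×10⁻⁸·(477)⁴ = 2935 W/m².
S = 4·2935/0.7 = 16770 W/m².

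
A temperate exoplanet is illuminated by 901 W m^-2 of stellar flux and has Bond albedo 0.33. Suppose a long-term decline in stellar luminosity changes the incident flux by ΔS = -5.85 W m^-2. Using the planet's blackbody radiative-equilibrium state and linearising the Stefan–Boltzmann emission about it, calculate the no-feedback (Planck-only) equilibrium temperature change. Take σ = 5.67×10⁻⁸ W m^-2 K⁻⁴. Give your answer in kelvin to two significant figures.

Reference equilibrium: T_e = [S(1−α)/(4σ)]^(1/4) = 227.1 K.
TOA radiative forcing: ΔF = (1−α)ΔS/4 = 0.67·(-5.85)/4 = -0.9799 W m^-2.
Linearising σT⁴ gives d(σT⁴)/dT = 4σT_e³ = 2.658 W m^-2 per K.
ΔT₀ = ΔF/λ_P = -0.9799/2.658 = -0.369 K.

-0.37 K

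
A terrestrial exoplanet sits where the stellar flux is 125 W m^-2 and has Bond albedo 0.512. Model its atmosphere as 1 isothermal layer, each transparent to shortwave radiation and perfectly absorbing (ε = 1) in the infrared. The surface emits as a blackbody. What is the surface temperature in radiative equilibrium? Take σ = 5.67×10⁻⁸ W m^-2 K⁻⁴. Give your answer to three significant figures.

152 K

Top-of-atmosphere balance: σT_e⁴ = S(1−α)/4 = 15.25 W m^-2 → T_e = 128.1 K.
With N = 1 opaque layers, T_s = (N+1)^(1/4)·T_e = 2^(1/4)·128.1 = 152.3 K.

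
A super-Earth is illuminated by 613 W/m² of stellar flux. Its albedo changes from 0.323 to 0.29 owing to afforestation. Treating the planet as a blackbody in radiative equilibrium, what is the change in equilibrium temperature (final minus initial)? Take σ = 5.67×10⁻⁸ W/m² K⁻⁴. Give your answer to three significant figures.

Before: T₁ = [613.0·0.677/(4σ)]^(1/4) = 206.8 K.
Final:   T₂ = [S(1−0.29)/(4σ)]^(1/4) = 209.3 K.
Change: 209.3 − 206.8 = 2.476 K.

2.48 kelvin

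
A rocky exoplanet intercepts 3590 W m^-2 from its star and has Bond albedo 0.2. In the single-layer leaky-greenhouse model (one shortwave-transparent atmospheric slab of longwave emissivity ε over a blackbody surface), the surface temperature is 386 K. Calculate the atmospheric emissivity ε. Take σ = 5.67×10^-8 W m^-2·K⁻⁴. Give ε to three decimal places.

0.859

TOA balance gives T_e = 335.5 K.
Since (2−ε)/2 = (T_e/T_s)⁴ = 0.5704, ε = 0.8592.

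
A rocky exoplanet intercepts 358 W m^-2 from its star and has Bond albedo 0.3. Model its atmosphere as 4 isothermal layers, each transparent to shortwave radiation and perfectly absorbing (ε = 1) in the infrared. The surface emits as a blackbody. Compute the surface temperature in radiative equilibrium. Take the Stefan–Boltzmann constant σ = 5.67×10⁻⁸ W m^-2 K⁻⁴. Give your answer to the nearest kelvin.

The effective emission temperature is T_e = [S(1−α)/(4σ)]^¼ = 182.3 K.
With N = 4 opaque layers, T_s = (N+1)^(1/4)·T_e = 5^(1/4)·182.3 = 272.6 K.

273 K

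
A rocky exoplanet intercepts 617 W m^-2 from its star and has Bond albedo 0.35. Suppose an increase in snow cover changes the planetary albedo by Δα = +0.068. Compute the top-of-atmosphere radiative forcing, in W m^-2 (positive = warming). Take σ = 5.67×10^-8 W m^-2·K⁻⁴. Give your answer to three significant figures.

-10.5 W m^-2

The change in absorbed flux is Δ[S(1−α)/4] = −SΔα/4 = -10.49 W m^-2.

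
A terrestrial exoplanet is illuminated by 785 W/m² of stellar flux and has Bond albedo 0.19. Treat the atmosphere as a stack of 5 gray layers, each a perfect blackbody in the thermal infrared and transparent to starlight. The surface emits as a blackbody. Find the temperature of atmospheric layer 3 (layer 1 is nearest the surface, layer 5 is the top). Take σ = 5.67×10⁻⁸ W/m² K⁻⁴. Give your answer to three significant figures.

303 K

Top-of-atmosphere balance: σT_e⁴ = S(1−α)/4 = 159.0 W/m² → T_e = 230.1 K.
The net upward flux σT_e⁴ is constant between every pair of levels, so T_k⁴ = (N+1−k)T_e⁴.
T_3 = (3)^(1/4)·230.1 = 302.8 K.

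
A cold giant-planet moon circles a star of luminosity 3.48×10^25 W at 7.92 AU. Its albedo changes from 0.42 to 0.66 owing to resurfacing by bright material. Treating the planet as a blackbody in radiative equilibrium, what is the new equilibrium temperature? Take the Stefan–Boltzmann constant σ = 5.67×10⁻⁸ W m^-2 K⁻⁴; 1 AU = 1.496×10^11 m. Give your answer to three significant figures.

d = 7.92 × 1.496×10^11 m = 1.185×10^12 m.
Spreading L over a sphere of radius d: S = 3.48×10^25/(4π·1.18×10^12²) = 1.973 W m^-2.
New equilibrium: T₂ = [(1−0.66)·1.973/(4σ)]^(1/4) = 41.47 K.

41.5 K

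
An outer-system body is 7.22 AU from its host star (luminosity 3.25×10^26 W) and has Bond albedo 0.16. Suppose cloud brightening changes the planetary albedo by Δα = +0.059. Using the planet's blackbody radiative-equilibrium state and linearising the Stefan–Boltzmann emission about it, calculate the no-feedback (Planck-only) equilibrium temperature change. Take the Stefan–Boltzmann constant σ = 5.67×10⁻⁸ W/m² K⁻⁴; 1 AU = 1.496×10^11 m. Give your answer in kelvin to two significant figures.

d = 7.22 × 1.496×10^11 m = 1.080×10^12 m.
Flux at the orbit: S = L/(4πd²) = 3.25×10^26/(4π·(1.08×10^12)²) = 22.17 W/m².
Reference equilibrium: T_e = [S(1−α)/(4σ)]^(1/4) = 95.19 K.
The change in absorbed flux is Δ[S(1−α)/4] = −SΔα/4 = -0.3270 W/m².
Linearising σT⁴ gives d(σT⁴)/dT = 4σT_e³ = 0.1956 W/m² per K.
So ΔT₀ = -0.3270/0.1956 = -1.67 K.

-1.7 K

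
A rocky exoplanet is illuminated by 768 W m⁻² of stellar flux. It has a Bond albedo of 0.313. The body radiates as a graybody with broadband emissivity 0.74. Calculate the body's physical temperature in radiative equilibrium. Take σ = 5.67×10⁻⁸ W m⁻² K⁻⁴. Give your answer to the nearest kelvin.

237 K

Averaging over the sphere, the absorbed flux is S(1−α)/4 = 131.9 W m⁻².
Radiative balance εσT⁴ = 131.9 gives T = [131.9/(0.74·σ)]^(1/4) = 236.8 K.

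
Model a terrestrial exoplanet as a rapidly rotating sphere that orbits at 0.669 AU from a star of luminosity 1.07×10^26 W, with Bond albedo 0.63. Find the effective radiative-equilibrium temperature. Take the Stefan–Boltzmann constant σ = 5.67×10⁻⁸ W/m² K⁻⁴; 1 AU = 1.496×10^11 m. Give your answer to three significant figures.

d = 0.669 × 1.496×10^11 m = 1.001×10^11 m.
Spreading L over a sphere of radius d: S = 1.07×10^26/(4π·1.00×10^11²) = 850.1 W/m².
The planet absorbs (1−α)S over its disc πR² and re-emits over 4πR², so the mean absorbed flux is (1−0.63)·850.1/4 = 78.63 W/m².
Balancing against σT⁴: T = (78.63/5.67×10⁻⁸)^(1/4) = 193.0 K.

193 K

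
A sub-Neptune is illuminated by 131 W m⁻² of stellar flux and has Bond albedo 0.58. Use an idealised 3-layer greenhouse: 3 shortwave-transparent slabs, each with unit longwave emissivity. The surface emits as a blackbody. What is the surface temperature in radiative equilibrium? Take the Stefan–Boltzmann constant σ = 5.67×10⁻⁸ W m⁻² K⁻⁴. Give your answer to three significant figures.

Top-of-atmosphere balance: σT_e⁴ = S(1−α)/4 = 13.76 W m⁻² → T_e = 124.8 K.
For an N-layer opaque stack, T_s⁴ = (N+1)T_e⁴, hence T_s = (4)^(1/4)×124.8 K = 176.5 K.

176 K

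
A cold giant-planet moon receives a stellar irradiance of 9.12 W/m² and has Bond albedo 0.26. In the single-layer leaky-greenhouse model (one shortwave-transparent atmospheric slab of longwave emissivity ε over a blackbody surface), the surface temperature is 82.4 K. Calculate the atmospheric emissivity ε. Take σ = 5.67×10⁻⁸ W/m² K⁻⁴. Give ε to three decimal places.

TOA balance gives T_e = 73.86 K.
Since (2−ε)/2 = (T_e/T_s)⁴ = 0.6455, ε = 0.7091.

0.709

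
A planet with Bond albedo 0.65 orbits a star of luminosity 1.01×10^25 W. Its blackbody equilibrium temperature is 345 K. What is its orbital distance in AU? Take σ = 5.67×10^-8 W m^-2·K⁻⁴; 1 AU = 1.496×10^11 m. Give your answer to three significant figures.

The flux needed for this T is 4σT⁴/(1−0.65) = 9180 W m^-2.
Then d = [L/(4πS)]^(1/2) = 9.357×10^9 m, i.e. 0.06255 AU.

0.0625 AU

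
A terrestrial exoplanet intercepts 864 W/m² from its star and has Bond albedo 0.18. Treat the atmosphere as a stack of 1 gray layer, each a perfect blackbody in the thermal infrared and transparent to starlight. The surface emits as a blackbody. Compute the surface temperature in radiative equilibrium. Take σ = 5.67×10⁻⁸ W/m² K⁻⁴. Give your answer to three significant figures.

The effective emission temperature is T_e = [S(1−α)/(4σ)]^¼ = 236.4 K.
For an N-layer opaque stack, T_s⁴ = (N+1)T_e⁴, hence T_s = (2)^(1/4)×236.4 K = 281.1 K.

281 K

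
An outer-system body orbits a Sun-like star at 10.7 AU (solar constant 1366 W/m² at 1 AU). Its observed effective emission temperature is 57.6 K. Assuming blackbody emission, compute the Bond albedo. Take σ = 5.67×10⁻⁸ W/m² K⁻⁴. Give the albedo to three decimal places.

Irradiance scales as 1/d², so S = 1366 W/m² × (1/10.7)² = 11.93 W/m².
From σT⁴ = S(1−α)/4 we invert for α: 1−α = 4σT⁴/S.
4σT⁴ = 4·5.67×10⁻⁸·(57.6)⁴ = 2.497 W/m².
1−α = 2.497/11.93 = 0.2092, so α = 0.7908.

0.791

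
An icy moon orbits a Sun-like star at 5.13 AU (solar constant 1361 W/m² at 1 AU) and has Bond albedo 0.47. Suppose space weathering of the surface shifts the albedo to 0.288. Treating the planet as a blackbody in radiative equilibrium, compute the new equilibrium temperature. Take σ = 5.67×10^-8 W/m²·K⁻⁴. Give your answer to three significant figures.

Irradiance scales as 1/d², so S = 1361 W/m² × (1/5.13)² = 51.72 W/m².
New equilibrium: T₂ = [(1−0.288)·51.72/(4σ)]^(1/4) = 112.9 K.

113 kelvin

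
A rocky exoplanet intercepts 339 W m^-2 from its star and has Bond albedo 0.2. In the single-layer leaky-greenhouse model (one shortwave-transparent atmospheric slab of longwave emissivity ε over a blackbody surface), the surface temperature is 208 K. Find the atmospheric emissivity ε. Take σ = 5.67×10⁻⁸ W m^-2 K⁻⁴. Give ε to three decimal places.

TOA balance gives T_e = 186.0 K.
Inverting T_s⁴ = 2T_e⁴/(2−ε): (T_e/T_s)⁴ = 0.6388, so ε = 2(1 − 0.6388) = 0.7223.

0.722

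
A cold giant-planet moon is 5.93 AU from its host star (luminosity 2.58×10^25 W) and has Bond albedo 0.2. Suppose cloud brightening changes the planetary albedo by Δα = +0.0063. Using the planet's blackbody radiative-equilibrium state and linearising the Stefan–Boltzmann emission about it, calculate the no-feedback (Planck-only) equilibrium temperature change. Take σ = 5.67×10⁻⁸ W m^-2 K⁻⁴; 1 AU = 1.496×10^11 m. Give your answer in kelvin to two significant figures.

d = 5.93 × 1.496×10^11 m = 8.871×10^11 m.
Flux at the orbit: S = L/(4πd²) = 2.58×10^25/(4π·(8.87×10^11)²) = 2.609 W m^-2.
Unperturbed T_e = [2.609·(1−0.2)/(4σ)]^¼ = 55.08 K.
The change in absorbed flux is Δ[S(1−α)/4] = −SΔα/4 = -0.004109 W m^-2.
The Planck feedback parameter is 4σT_e³ = 0.03789 W m^-2/K.
ΔT₀ = ΔF/λ_P = -0.004109/0.03789 = -0.108 K.

-0.11 kelvin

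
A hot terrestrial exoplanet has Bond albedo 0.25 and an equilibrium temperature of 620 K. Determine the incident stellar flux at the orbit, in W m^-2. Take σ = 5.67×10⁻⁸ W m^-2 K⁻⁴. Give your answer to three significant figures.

44700 W m^-2

From S(1−α)/4 = σT⁴: S = 4σT⁴/(1−α).
The emitted flux is σT⁴ = 8378 W m^-2.
S = 4·8378/0.75 = 44680 W m^-2.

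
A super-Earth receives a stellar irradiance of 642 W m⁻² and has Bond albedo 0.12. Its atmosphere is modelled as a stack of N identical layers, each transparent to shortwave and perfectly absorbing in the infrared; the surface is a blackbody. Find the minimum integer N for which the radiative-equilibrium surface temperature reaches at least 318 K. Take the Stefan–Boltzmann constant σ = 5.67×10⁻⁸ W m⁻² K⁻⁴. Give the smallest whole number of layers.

OLR = S(1−α)/4 = 141.2 W m⁻²; the top layer radiates at T_e = 223.4 K.
Need (N+1)T_e⁴ ≥ T_s⁴, i.e. N+1 ≥ (318/223.4)⁴ = 4.105.
The minimum whole number is N = 4.

4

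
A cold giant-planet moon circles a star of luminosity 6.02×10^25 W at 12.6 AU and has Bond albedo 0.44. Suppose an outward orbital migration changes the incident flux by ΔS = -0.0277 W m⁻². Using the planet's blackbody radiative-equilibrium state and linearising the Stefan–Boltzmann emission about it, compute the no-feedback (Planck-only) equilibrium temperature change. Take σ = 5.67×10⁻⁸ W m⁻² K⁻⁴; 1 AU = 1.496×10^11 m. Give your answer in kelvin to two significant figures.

d = 12.6 × 1.496×10^11 m = 1.885×10^12 m.
S = L/(4πd²) = 1.348 W m⁻².
The baseline emission temperature is T_e = 42.72 K.
Only a fraction (1−α) is absorbed and it's spread over 4πR², so ΔF = (1−α)ΔS/4 = -0.003878 W m⁻².
Linearising σT⁴ gives d(σT⁴)/dT = 4σT_e³ = 0.01768 W m⁻² per K.
ΔT₀ = ΔF/λ_P = -0.003878/0.01768 = -0.219 K.

-0.22 K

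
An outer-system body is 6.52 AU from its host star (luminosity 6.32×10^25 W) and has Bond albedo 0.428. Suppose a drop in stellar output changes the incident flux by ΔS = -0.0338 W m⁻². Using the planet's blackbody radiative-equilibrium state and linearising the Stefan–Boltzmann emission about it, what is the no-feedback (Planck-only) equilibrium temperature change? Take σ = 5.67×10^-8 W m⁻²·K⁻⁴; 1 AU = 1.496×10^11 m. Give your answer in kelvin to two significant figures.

Orbital distance: d = 6.52 AU = 9.754×10^11 m.
S = L/(4πd²) = 5.286 W m⁻².
The baseline emission temperature is T_e = 60.43 K.
TOA radiative forcing: ΔF = (1−α)ΔS/4 = 0.572·(-0.0338)/4 = -0.004833 W m⁻².
The Planck feedback parameter is 4σT_e³ = 0.05004 W m⁻²/K.
So ΔT₀ = -0.004833/0.05004 = -0.0966 K.

-0.097 K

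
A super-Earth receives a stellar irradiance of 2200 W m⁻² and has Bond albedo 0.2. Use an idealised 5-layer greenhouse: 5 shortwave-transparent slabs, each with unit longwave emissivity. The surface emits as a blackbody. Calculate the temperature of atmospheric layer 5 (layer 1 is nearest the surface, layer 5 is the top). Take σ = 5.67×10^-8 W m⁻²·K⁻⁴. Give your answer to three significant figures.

297 kelvin

Top-of-atmosphere balance: σT_e⁴ = S(1−α)/4 = 440.0 W m⁻² → T_e = 296.8 K.
The net upward flux σT_e⁴ is constant between every pair of levels, so T_k⁴ = (N+1−k)T_e⁴.
With k = 5: T_5 = (5+1−5)^¼·296.8 K = 296.8 K.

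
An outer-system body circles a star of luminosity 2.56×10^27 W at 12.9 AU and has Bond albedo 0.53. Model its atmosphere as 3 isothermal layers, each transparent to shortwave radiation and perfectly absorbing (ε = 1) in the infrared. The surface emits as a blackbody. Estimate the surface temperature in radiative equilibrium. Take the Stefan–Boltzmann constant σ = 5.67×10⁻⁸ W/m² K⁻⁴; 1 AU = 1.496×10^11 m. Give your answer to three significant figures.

146 K

Orbital distance: d = 12.9 AU = 1.930×10^12 m.
S = L/(4πd²) = 54.70 W/m².
Top-of-atmosphere balance: σT_e⁴ = S(1−α)/4 = 6.427 W/m² → T_e = 103.2 K.
For an N-layer opaque stack, T_s⁴ = (N+1)T_e⁴, hence T_s = (4)^(1/4)×103.2 K = 145.9 K.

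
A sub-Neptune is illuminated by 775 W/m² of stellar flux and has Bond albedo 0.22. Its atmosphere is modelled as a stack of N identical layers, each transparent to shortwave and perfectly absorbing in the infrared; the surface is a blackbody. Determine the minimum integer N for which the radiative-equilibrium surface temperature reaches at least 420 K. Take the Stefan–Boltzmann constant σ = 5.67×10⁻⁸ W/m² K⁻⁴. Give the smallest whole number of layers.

Top-of-atmosphere balance: σT_e⁴ = S(1−α)/4 = 151.1 W/m² → T_e = 227.2 K.
Since T_s⁴ = (N+1)T_e⁴, we need N ≥ (T_s/T_e)⁴ − 1 = 10.675.
Rounding up, N = 11.

11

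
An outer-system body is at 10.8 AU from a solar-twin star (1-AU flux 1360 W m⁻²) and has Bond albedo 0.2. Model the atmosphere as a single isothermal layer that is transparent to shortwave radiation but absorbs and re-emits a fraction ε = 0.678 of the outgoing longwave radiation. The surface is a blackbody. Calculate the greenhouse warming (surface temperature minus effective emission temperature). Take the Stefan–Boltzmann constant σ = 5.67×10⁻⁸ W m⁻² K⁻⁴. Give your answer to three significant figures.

By the inverse-square law, S = 1360/10.8² = 11.66 W m⁻².
Effective emission temperature (TOA balance): σT_e⁴ = S(1−α)/4 = 2.332 W m⁻² → T_e = 80.08 K.
The surface balance (absorbed SW + ε·downward IR = σT_s⁴) with T_a⁴ = T_s⁴/2 reduces to T_s = T_e·[2/(2−ε)]^¼ = 88.81 K.
Greenhouse warming: T_s − T_e = 8.733 K.

8.73 K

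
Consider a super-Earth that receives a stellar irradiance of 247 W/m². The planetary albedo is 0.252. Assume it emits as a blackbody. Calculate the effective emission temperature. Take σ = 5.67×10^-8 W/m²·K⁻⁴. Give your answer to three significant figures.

169 K

The planet absorbs (1−α)S over its disc πR² and re-emits over 4πR², so the mean absorbed flux is (1−0.252)·247.0/4 = 46.19 W/m².
In equilibrium σT⁴ equals this, so T = 168.9 K.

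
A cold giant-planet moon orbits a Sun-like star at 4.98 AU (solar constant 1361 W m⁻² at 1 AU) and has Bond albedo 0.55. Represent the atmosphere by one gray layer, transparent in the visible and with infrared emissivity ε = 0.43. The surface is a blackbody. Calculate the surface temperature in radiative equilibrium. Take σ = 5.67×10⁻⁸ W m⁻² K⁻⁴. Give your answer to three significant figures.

109 K

Irradiance scales as 1/d², so S = 1361 W m⁻² × (1/4.98)² = 54.88 W m⁻².
At the top of the atmosphere, σT_e⁴ = S(1−α)/4 = 6.174 W m⁻², giving T_e = 102.2 K.
For a single slab of emissivity ε, T_s⁴ = 2T_e⁴/(2−ε); thus T_s = 102.2·(1.274)^(1/4) = 108.5 K.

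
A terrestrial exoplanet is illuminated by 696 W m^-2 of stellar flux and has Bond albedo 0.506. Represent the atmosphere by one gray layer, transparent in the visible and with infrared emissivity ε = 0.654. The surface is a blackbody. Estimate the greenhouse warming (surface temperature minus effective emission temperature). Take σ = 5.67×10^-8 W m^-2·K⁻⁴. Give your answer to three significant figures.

20.5 K

At the top of the atmosphere, σT_e⁴ = S(1−α)/4 = 85.96 W m^-2, giving T_e = 197.3 K.
For a single slab of emissivity ε, T_s⁴ = 2T_e⁴/(2−ε); thus T_s = 197.3·(1.486)^(1/4) = 217.9 K.
The atmosphere warms the surface by 20.54 K.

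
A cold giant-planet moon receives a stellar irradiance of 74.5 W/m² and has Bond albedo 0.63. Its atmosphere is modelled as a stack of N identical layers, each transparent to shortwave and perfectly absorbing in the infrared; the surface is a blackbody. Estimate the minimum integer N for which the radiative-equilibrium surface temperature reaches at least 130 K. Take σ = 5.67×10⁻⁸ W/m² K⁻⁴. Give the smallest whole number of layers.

OLR = S(1−α)/4 = 6.891 W/m²; the top layer radiates at T_e = 105.0 K.
Need (N+1)T_e⁴ ≥ T_s⁴, i.e. N+1 ≥ (130/105.0)⁴ = 2.350.
The minimum whole number is N = 2.

2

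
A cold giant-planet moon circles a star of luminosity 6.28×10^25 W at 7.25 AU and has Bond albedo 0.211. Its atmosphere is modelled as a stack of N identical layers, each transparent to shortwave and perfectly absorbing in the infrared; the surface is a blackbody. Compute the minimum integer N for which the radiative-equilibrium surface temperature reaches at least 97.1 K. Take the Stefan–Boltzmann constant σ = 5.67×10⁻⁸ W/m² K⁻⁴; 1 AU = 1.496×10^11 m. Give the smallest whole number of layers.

Orbital distance: d = 7.25 AU = 1.085×10^12 m.
Flux at the orbit: S = L/(4πd²) = 6.28×10^25/(4π·(1.08×10^12)²) = 4.248 W/m².
Top-of-atmosphere balance: σT_e⁴ = S(1−α)/4 = 0.8380 W/m² → T_e = 62.00 K.
T_s = (N+1)^(1/4)·T_e ≥ 97.1 K requires N+1 ≥ (T_s/T_e)⁴ = (97.1/62.00)⁴ = 6.015.
So N ≥ 5.015; the smallest integer is N = 6.

6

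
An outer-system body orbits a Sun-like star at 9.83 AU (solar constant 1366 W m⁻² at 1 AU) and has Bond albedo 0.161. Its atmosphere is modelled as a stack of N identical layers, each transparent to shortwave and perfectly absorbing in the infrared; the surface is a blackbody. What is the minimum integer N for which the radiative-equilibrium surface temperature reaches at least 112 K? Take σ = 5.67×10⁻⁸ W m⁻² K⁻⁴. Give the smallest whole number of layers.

Irradiance scales as 1/d², so S = 1366 W m⁻² × (1/9.83)² = 14.14 W m⁻².
The effective emission temperature is T_e = [S(1−α)/(4σ)]^¼ = 85.04 K.
Need (N+1)T_e⁴ ≥ T_s⁴, i.e. N+1 ≥ (112/85.04)⁴ = 3.009.
So N ≥ 2.009; the smallest integer is N = 3.

3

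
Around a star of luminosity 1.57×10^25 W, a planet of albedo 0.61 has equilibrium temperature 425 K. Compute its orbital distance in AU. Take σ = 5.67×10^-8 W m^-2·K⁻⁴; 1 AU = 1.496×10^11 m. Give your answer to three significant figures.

Required flux: S = 4σT⁴/(1−α) = 18970 W m^-2.
Then d = [L/(4πS)]^(1/2) = 8.115×10^9 m, i.e. 0.05424 AU.

0.0542 AU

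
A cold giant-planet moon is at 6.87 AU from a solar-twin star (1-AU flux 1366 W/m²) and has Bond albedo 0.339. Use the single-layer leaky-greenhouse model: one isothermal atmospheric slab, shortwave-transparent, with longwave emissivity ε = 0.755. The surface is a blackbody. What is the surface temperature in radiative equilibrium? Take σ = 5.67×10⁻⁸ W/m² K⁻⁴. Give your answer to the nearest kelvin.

Flux at the orbit: S = 1366/(6.87)² = 28.94 W/m².
The planet radiates to space at T_e = [S(1−α)/(4σ)]^(1/4) = 95.83 K.
The surface balance (absorbed SW + ε·downward IR = σT_s⁴) with T_a⁴ = T_s⁴/2 reduces to T_s = T_e·[2/(2−ε)]^¼ = 107.9 K.

108 K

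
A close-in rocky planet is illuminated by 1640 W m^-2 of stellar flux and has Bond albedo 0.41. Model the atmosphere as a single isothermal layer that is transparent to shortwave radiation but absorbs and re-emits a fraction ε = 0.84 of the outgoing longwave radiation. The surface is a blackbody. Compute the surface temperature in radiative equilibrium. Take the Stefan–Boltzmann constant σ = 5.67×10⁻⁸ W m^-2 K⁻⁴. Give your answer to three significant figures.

293 K

Effective emission temperature (TOA balance): σT_e⁴ = S(1−α)/4 = 241.9 W m^-2 → T_e = 255.6 K.
Surface balance with a leaky layer gives σT_s⁴ = σT_e⁴·2/(2−ε), so T_s = T_e·[2/(2−0.84)]^(1/4) = 292.9 K.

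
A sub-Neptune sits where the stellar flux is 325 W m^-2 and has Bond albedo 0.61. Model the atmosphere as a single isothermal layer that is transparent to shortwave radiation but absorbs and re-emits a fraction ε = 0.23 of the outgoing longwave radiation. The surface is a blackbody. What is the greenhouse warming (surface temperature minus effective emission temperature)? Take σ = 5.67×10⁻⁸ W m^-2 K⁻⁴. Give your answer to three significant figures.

At the top of the atmosphere, σT_e⁴ = S(1−α)/4 = 31.69 W m^-2, giving T_e = 153.8 K.
The surface balance (absorbed SW + ε·downward IR = σT_s⁴) with T_a⁴ = T_s⁴/2 reduces to T_s = T_e·[2/(2−ε)]^¼ = 158.5 K.
T_s − T_e = 158.5 − 153.8 = 4.768 K.

4.77 K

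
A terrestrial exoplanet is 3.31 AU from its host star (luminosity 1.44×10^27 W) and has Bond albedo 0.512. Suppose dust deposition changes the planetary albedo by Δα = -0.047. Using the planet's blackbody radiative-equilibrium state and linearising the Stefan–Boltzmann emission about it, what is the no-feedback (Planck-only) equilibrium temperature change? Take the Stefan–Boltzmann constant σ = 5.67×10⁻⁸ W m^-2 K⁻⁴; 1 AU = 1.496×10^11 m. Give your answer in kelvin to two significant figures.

d = 3.31 × 1.496×10^11 m = 4.952×10^11 m.
Flux at the orbit: S = L/(4πd²) = 1.44×10^27/(4π·(4.95×10^11)²) = 467.3 W m^-2.
Unperturbed T_e = [467.3·(1−0.512)/(4σ)]^¼ = 178.1 K.
TOA radiative forcing: ΔF = −S·Δα/4 = −467.3·(-0.047)/4 = 5.491 W m^-2.
Planck response: λ_P = 4σT_e³ = 4·5.67×10⁻⁸·(178.1)³ = 1.281 W m^-2/K.
ΔT₀ = ΔF/λ_P = 5.491/1.281 = 4.29 K.

4.3 kelvin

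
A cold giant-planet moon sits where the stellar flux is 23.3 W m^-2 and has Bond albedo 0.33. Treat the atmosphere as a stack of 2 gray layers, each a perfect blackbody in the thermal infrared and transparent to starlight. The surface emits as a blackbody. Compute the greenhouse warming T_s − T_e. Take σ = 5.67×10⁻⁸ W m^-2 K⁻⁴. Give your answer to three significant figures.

OLR = S(1−α)/4 = 3.903 W m^-2; the top layer radiates at T_e = 91.09 K.
T_s = (N+1)^(1/4)·T_e = 119.9 K.
Warming: T_s − T_e = 28.79 K.

28.8 K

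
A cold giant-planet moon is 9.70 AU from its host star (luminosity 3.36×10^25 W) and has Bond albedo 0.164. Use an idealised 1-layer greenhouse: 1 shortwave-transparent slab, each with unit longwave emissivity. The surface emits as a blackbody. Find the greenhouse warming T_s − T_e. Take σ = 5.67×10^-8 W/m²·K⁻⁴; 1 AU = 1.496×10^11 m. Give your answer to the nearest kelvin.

Orbital distance: d = 9.70 AU = 1.451×10^12 m.
Flux at the orbit: S = L/(4πd²) = 3.36×10^25/(4π·(1.45×10^12)²) = 1.270 W/m².
The effective emission temperature is T_e = [S(1−α)/(4σ)]^¼ = 46.51 K.
T_s = (N+1)^(1/4)·T_e = 55.31 K.
Warming: T_s − T_e = 8.801 K.

9 K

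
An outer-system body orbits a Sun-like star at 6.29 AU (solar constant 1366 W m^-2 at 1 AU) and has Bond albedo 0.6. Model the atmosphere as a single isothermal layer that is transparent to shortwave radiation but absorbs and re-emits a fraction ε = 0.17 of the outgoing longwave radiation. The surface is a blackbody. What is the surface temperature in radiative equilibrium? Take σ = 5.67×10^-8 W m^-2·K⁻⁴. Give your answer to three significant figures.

90.3 K

Flux at the orbit: S = 1366/(6.29)² = 34.53 W m^-2.
Effective emission temperature (TOA balance): σT_e⁴ = S(1−α)/4 = 3.453 W m^-2 → T_e = 88.34 K.
The surface balance (absorbed SW + ε·downward IR = σT_s⁴) with T_a⁴ = T_s⁴/2 reduces to T_s = T_e·[2/(2−ε)]^¼ = 90.32 K.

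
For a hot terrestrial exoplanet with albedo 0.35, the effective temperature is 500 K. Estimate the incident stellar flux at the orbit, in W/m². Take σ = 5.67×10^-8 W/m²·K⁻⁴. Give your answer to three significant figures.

21800 W/m²

Invert the energy balance for S: S = 4σT⁴/(1−α).
The emitted flux is σT⁴ = 3544 W/m².
S = 4·3544/0.65 = 21810 W/m².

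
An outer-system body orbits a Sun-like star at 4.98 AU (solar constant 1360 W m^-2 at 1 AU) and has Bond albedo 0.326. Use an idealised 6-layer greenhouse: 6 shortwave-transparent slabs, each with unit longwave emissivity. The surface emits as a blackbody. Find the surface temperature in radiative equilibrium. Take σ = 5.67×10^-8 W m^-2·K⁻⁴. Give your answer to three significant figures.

184 K

By the inverse-square law, S = 1360/4.98² = 54.84 W m^-2.
Top-of-atmosphere balance: σT_e⁴ = S(1−α)/4 = 9.240 W m^-2 → T_e = 113.0 K.
With N = 6 opaque layers, T_s = (N+1)^(1/4)·T_e = 7^(1/4)·113.0 = 183.8 K.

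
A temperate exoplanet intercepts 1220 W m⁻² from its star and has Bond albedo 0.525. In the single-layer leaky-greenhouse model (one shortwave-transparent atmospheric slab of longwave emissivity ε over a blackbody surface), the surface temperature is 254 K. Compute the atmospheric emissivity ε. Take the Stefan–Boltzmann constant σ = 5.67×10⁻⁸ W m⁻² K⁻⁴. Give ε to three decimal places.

0.772

Effective temperature: T_e = [S(1−α)/(4σ)]^(1/4) = 224.8 K.
Inverting T_s⁴ = 2T_e⁴/(2−ε): (T_e/T_s)⁴ = 0.6139, so ε = 2(1 − 0.6139) = 0.7723.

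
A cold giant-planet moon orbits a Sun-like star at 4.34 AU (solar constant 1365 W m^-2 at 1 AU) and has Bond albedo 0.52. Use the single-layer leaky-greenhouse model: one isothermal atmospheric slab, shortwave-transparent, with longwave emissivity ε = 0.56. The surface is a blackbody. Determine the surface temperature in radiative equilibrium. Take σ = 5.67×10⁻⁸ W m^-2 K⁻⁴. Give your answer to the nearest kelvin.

Flux at the orbit: S = 1365/(4.34)² = 72.47 W m^-2.
Effective emission temperature (TOA balance): σT_e⁴ = S(1−α)/4 = 8.696 W m^-2 → T_e = 111.3 K.
The surface balance (absorbed SW + ε·downward IR = σT_s⁴) with T_a⁴ = T_s⁴/2 reduces to T_s = T_e·[2/(2−ε)]^¼ = 120.8 K.

121 K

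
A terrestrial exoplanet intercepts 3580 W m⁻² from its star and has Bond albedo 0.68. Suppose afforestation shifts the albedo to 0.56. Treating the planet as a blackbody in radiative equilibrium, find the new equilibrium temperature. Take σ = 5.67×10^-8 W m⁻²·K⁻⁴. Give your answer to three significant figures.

T₂ = [S(1−α₂)/(4σ)]^(1/4) = [3580·0.44/(4σ)]^(1/4) = 288.7 K.

289 kelvin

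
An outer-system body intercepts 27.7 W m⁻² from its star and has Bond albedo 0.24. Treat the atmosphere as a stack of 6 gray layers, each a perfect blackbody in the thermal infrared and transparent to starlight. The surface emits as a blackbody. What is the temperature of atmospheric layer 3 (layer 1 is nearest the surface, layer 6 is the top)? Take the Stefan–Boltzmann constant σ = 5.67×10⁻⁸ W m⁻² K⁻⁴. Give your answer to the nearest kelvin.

139 K

The effective emission temperature is T_e = [S(1−α)/(4σ)]^¼ = 98.16 K.
Each opaque layer satisfies 2T_j⁴ = T_{j−1}⁴ + T_{j+1}⁴, giving T_k⁴ = (N+1−k)T_e⁴.
With k = 3: T_3 = (6+1−3)^¼·98.16 K = 138.8 K.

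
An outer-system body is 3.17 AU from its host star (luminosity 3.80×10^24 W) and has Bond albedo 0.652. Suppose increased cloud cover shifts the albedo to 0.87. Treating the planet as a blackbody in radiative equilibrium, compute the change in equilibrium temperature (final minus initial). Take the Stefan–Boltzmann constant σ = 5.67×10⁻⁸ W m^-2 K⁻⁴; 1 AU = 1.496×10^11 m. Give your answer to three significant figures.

d = 3.17 × 1.496×10^11 m = 4.742×10^11 m.
Flux at the orbit: S = L/(4πd²) = 3.80×10^24/(4π·(4.74×10^11)²) = 1.345 W m^-2.
Before: T₁ = [1.345·0.348/(4σ)]^(1/4) = 37.90 K.
With α = 0.87, T₂ = 29.63 K.
ΔT = T₂ − T₁ = -8.270 K.

-8.27 K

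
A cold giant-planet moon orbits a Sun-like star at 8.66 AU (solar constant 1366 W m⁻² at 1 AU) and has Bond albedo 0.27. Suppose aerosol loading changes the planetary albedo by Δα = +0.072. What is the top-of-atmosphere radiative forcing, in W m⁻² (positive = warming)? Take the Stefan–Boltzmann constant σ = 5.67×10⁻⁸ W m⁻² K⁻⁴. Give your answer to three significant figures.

-0.328 W m⁻²

By the inverse-square law, S = 1366/8.66² = 18.21 W m⁻².
The change in absorbed flux is Δ[S(1−α)/4] = −SΔα/4 = -0.3279 W m⁻².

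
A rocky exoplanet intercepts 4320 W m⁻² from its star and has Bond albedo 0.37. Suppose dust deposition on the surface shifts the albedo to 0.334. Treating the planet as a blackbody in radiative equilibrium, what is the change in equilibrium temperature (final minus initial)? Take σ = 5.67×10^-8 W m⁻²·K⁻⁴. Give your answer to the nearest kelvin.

Initial: T₁ = [S(1−0.37)/(4σ)]^(1/4) = 331.0 K.
With α = 0.334, T₂ = 335.6 K.
Change: 335.6 − 331.0 = 4.630 K.

5 K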